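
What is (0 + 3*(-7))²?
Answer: 441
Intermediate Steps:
(0 + 3*(-7))² = (0 - 21)² = (-21)² = 441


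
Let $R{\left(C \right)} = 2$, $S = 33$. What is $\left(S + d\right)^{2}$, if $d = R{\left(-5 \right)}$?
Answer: $1225$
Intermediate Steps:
$d = 2$
$\left(S + d\right)^{2} = \left(33 + 2\right)^{2} = 35^{2} = 1225$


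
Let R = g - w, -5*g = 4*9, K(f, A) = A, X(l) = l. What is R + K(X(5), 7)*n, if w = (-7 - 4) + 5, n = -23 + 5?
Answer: -636/5 ≈ -127.20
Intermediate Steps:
n = -18
w = -6 (w = -11 + 5 = -6)
g = -36/5 (g = -4*9/5 = -⅕*36 = -36/5 ≈ -7.2000)
R = -6/5 (R = -36/5 - 1*(-6) = -36/5 + 6 = -6/5 ≈ -1.2000)
R + K(X(5), 7)*n = -6/5 + 7*(-18) = -6/5 - 126 = -636/5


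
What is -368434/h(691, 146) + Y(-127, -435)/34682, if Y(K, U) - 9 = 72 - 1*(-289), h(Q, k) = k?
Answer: -3194493492/1265893 ≈ -2523.5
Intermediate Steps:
Y(K, U) = 370 (Y(K, U) = 9 + (72 - 1*(-289)) = 9 + (72 + 289) = 9 + 361 = 370)
-368434/h(691, 146) + Y(-127, -435)/34682 = -368434/146 + 370/34682 = -368434*1/146 + 370*(1/34682) = -184217/73 + 185/17341 = -3194493492/1265893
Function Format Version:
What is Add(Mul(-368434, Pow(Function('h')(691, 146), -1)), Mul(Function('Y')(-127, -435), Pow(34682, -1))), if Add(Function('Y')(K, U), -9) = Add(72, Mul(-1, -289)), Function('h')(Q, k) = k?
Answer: Rational(-3194493492, 1265893) ≈ -2523.5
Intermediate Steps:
Function('Y')(K, U) = 370 (Function('Y')(K, U) = Add(9, Add(72, Mul(-1, -289))) = Add(9, Add(72, 289)) = Add(9, 361) = 370)
Add(Mul(-368434, Pow(Function('h')(691, 146), -1)), Mul(Function('Y')(-127, -435), Pow(34682, -1))) = Add(Mul(-368434, Pow(146, -1)), Mul(370, Pow(34682, -1))) = Add(Mul(-368434, Rational(1, 146)), Mul(370, Rational(1, 34682))) = Add(Rational(-184217, 73), Rational(185, 17341)) = Rational(-3194493492, 1265893)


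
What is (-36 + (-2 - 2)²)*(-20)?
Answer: 400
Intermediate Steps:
(-36 + (-2 - 2)²)*(-20) = (-36 + (-4)²)*(-20) = (-36 + 16)*(-20) = -20*(-20) = 400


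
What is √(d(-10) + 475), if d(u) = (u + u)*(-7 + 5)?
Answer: √515 ≈ 22.694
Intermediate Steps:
d(u) = -4*u (d(u) = (2*u)*(-2) = -4*u)
√(d(-10) + 475) = √(-4*(-10) + 475) = √(40 + 475) = √515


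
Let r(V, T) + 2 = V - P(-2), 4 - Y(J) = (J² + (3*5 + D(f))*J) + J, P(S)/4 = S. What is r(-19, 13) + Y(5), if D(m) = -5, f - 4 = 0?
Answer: -89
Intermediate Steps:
f = 4 (f = 4 + 0 = 4)
P(S) = 4*S
Y(J) = 4 - J² - 11*J (Y(J) = 4 - ((J² + (3*5 - 5)*J) + J) = 4 - ((J² + (15 - 5)*J) + J) = 4 - ((J² + 10*J) + J) = 4 - (J² + 11*J) = 4 + (-J² - 11*J) = 4 - J² - 11*J)
r(V, T) = 6 + V (r(V, T) = -2 + (V - 4*(-2)) = -2 + (V - 1*(-8)) = -2 + (V + 8) = -2 + (8 + V) = 6 + V)
r(-19, 13) + Y(5) = (6 - 19) + (4 - 1*5² - 11*5) = -13 + (4 - 1*25 - 55) = -13 + (4 - 25 - 55) = -13 - 76 = -89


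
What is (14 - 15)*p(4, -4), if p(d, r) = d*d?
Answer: -16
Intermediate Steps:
p(d, r) = d²
(14 - 15)*p(4, -4) = (14 - 15)*4² = -1*16 = -16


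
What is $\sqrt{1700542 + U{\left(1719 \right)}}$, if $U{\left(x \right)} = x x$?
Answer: $\sqrt{4655503} \approx 2157.7$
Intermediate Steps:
$U{\left(x \right)} = x^{2}$
$\sqrt{1700542 + U{\left(1719 \right)}} = \sqrt{1700542 + 1719^{2}} = \sqrt{1700542 + 2954961} = \sqrt{4655503}$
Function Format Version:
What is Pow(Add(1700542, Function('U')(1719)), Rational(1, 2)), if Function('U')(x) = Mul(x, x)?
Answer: Pow(4655503, Rational(1, 2)) ≈ 2157.7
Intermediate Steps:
Function('U')(x) = Pow(x, 2)
Pow(Add(1700542, Function('U')(1719)), Rational(1, 2)) = Pow(Add(1700542, Pow(1719, 2)), Rational(1, 2)) = Pow(Add(1700542, 2954961), Rational(1, 2)) = Pow(4655503, Rational(1, 2))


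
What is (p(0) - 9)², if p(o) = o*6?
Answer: 81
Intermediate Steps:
p(o) = 6*o
(p(0) - 9)² = (6*0 - 9)² = (0 - 9)² = (-9)² = 81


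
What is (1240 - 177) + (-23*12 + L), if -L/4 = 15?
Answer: 727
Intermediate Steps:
L = -60 (L = -4*15 = -60)
(1240 - 177) + (-23*12 + L) = (1240 - 177) + (-23*12 - 60) = 1063 + (-276 - 60) = 1063 - 336 = 727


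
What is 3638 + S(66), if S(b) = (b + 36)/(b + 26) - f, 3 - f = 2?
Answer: 167353/46 ≈ 3638.1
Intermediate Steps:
f = 1 (f = 3 - 1*2 = 3 - 2 = 1)
S(b) = -1 + (36 + b)/(26 + b) (S(b) = (b + 36)/(b + 26) - 1*1 = (36 + b)/(26 + b) - 1 = -1 + (36 + b)/(26 + b))
3638 + S(66) = 3638 + 10/(26 + 66) = 3638 + 10/92 = 3638 + 10*(1/92) = 3638 + 5/46 = 167353/46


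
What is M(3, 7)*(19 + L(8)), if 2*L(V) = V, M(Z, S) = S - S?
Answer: 0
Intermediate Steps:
M(Z, S) = 0
L(V) = V/2
M(3, 7)*(19 + L(8)) = 0*(19 + (1/2)*8) = 0*(19 + 4) = 0*23 = 0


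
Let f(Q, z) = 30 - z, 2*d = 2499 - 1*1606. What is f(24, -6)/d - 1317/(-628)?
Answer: 1221297/560804 ≈ 2.1778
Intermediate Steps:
d = 893/2 (d = (2499 - 1*1606)/2 = (2499 - 1606)/2 = (½)*893 = 893/2 ≈ 446.50)
f(24, -6)/d - 1317/(-628) = (30 - 1*(-6))/(893/2) - 1317/(-628) = (30 + 6)*(2/893) - 1317*(-1/628) = 36*(2/893) + 1317/628 = 72/893 + 1317/628 = 1221297/560804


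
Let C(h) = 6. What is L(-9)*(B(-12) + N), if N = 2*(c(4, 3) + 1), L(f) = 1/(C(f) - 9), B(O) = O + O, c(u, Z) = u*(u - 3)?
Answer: 14/3 ≈ 4.6667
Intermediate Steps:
c(u, Z) = u*(-3 + u)
B(O) = 2*O
L(f) = -⅓ (L(f) = 1/(6 - 9) = 1/(-3) = -⅓)
N = 10 (N = 2*(4*(-3 + 4) + 1) = 2*(4*1 + 1) = 2*(4 + 1) = 2*5 = 10)
L(-9)*(B(-12) + N) = -(2*(-12) + 10)/3 = -(-24 + 10)/3 = -⅓*(-14) = 14/3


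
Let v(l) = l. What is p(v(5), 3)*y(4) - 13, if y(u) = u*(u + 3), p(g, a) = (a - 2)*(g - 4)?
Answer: 15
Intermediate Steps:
p(g, a) = (-4 + g)*(-2 + a) (p(g, a) = (-2 + a)*(-4 + g) = (-4 + g)*(-2 + a))
y(u) = u*(3 + u)
p(v(5), 3)*y(4) - 13 = (8 - 4*3 - 2*5 + 3*5)*(4*(3 + 4)) - 13 = (8 - 12 - 10 + 15)*(4*7) - 13 = 1*28 - 13 = 28 - 13 = 15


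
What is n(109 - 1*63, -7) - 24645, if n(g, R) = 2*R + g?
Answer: -24613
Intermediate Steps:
n(g, R) = g + 2*R
n(109 - 1*63, -7) - 24645 = ((109 - 1*63) + 2*(-7)) - 24645 = ((109 - 63) - 14) - 24645 = (46 - 14) - 24645 = 32 - 24645 = -24613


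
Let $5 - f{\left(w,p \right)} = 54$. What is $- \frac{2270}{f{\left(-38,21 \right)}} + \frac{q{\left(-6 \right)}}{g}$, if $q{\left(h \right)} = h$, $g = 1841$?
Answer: $\frac{596968}{12887} \approx 46.323$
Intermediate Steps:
$f{\left(w,p \right)} = -49$ ($f{\left(w,p \right)} = 5 - 54 = -49$)
$- \frac{2270}{f{\left(-38,21 \right)}} + \frac{q{\left(-6 \right)}}{g} = - \frac{2270}{-49} - \frac{6}{1841} = \left(-2270\right) \left(- \frac{1}{49}\right) - \frac{6}{1841} = \frac{2270}{49} - \frac{6}{1841} = \frac{596968}{12887}$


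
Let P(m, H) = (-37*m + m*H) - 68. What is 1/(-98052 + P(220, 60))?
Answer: -1/93060 ≈ -1.0746e-5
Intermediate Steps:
P(m, H) = -68 - 37*m + H*m (P(m, H) = (-37*m + H*m) - 68 = -68 - 37*m + H*m)
1/(-98052 + P(220, 60)) = 1/(-98052 + (-68 - 37*220 + 60*220)) = 1/(-98052 + (-68 - 8140 + 13200)) = 1/(-98052 + 4992) = 1/(-93060) = -1/93060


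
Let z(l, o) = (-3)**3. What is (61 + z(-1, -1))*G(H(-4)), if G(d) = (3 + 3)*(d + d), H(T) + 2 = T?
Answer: -2448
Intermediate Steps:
z(l, o) = -27
H(T) = -2 + T
G(d) = 12*d (G(d) = 6*(2*d) = 12*d)
(61 + z(-1, -1))*G(H(-4)) = (61 - 27)*(12*(-2 - 4)) = 34*(12*(-6)) = 34*(-72) = -2448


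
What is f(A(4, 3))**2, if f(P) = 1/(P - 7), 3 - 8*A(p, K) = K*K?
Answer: 16/961 ≈ 0.016649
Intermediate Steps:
A(p, K) = 3/8 - K**2/8 (A(p, K) = 3/8 - K*K/8 = 3/8 - K**2/8)
f(P) = 1/(-7 + P)
f(A(4, 3))**2 = (1/(-7 + (3/8 - 1/8*3**2)))**2 = (1/(-7 + (3/8 - 1/8*9)))**2 = (1/(-7 + (3/8 - 9/8)))**2 = (1/(-7 - 3/4))**2 = (1/(-31/4))**2 = (-4/31)**2 = 16/961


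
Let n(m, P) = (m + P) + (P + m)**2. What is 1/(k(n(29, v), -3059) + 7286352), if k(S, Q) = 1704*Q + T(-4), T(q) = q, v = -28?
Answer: 1/2073812 ≈ 4.8220e-7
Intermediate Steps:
n(m, P) = P + m + (P + m)**2 (n(m, P) = (P + m) + (P + m)**2 = P + m + (P + m)**2)
k(S, Q) = -4 + 1704*Q (k(S, Q) = 1704*Q - 4 = -4 + 1704*Q)
1/(k(n(29, v), -3059) + 7286352) = 1/((-4 + 1704*(-3059)) + 7286352) = 1/((-4 - 5212536) + 7286352) = 1/(-5212540 + 7286352) = 1/2073812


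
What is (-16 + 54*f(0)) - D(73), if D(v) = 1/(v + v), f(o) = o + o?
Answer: -2337/146 ≈ -16.007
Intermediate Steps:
f(o) = 2*o
D(v) = 1/(2*v)
(-16 + 54*f(0)) - D(73) = (-16 + 54*(2*0)) - 1/(2*73) = (-16 + 54*0) - 1/(2*73) = (-16 + 0) - 1*1/146 = -16 - 1/146 = -2337/146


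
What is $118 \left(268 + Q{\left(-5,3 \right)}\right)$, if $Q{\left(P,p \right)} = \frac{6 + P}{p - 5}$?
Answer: $31565$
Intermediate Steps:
$Q{\left(P,p \right)} = \frac{6 + P}{-5 + p}$
$118 \left(268 + Q{\left(-5,3 \right)}\right) = 118 \left(268 + \frac{6 - 5}{-5 + 3}\right) = 118 \left(268 + \frac{1}{-2} \cdot 1\right) = 118 \left(268 - \frac{1}{2}\right) = 118 \cdot \frac{535}{2} = 31565$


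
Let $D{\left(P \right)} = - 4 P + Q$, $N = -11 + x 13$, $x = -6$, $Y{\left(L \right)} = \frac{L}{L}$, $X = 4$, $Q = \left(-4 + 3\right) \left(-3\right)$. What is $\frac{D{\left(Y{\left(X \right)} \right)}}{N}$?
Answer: $\frac{1}{89} \approx 0.011236$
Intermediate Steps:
$Q = 3$ ($Q = \left(-1\right) \left(-3\right) = 3$)
$Y{\left(L \right)} = 1$
$N = -89$ ($N = -11 - 78 = -89$)
$D{\left(P \right)} = 3 - 4 P$ ($D{\left(P \right)} = - 4 P + 3 = 3 - 4 P$)
$\frac{D{\left(Y{\left(X \right)} \right)}}{N} = \frac{3 - 4}{-89} = \left(3 - 4\right) \left(- \frac{1}{89}\right) = \left(-1\right) \left(- \frac{1}{89}\right) = \frac{1}{89}$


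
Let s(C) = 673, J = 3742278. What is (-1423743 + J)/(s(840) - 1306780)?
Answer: -257615/145123 ≈ -1.7752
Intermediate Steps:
(-1423743 + J)/(s(840) - 1306780) = (-1423743 + 3742278)/(673 - 1306780) = 2318535/(-1306107) = 2318535*(-1/1306107) = -257615/145123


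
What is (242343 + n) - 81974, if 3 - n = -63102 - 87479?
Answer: 310953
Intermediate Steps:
n = 150584 (n = 3 - (-63102 - 87479) = 3 - 1*(-150581) = 3 + 150581 = 150584)
(242343 + n) - 81974 = (242343 + 150584) - 81974 = 392927 - 81974 = 310953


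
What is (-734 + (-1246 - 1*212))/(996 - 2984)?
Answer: 548/497 ≈ 1.1026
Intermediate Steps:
(-734 + (-1246 - 1*212))/(996 - 2984) = (-734 + (-1246 - 212))/(-1988) = (-734 - 1458)*(-1/1988) = -2192*(-1/1988) = 548/497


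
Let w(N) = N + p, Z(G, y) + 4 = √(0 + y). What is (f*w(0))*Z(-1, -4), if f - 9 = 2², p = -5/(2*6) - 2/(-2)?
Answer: -91/3 + 91*I/6 ≈ -30.333 + 15.167*I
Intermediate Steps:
Z(G, y) = -4 + √y (Z(G, y) = -4 + √(0 + y) = -4 + √y)
p = 7/12 (p = -5/12 - 2*(-½) = -5*1/12 + 1 = -5/12 + 1 = 7/12 ≈ 0.58333)
w(N) = 7/12 + N (w(N) = N + 7/12 = 7/12 + N)
f = 13 (f = 9 + 2² = 9 + 4 = 13)
(f*w(0))*Z(-1, -4) = (13*(7/12 + 0))*(-4 + √(-4)) = (13*(7/12))*(-4 + 2*I) = 91*(-4 + 2*I)/12 = -91/3 + 91*I/6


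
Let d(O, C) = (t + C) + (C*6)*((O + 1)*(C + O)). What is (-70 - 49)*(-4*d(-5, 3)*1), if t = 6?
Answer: 72828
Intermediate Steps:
d(O, C) = 6 + C + 6*C*(1 + O)*(C + O) (d(O, C) = (6 + C) + (C*6)*((O + 1)*(C + O)) = (6 + C) + (6*C)*((1 + O)*(C + O)) = (6 + C) + 6*C*(1 + O)*(C + O) = 6 + C + 6*C*(1 + O)*(C + O))
(-70 - 49)*(-4*d(-5, 3)*1) = (-70 - 49)*(-4*(6 + 3 + 6*3² + 6*3*(-5) + 6*3*(-5)² + 6*(-5)*3²)*1) = -119*(-4*(6 + 3 + 6*9 - 90 + 6*3*25 + 6*(-5)*9)) = -119*(-4*(6 + 3 + 54 - 90 + 450 - 270)) = -119*(-4*153) = -(-72828) = -119*(-612) = 72828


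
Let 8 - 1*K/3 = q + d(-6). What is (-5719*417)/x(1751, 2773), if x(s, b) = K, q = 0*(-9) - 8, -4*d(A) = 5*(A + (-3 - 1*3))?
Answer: -794941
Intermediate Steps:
d(A) = 15/2 - 5*A/4 (d(A) = -5*(A + (-3 - 1*3))/4 = -5*(A + (-3 - 3))/4 = -5*(A - 6)/4 = -5*(-6 + A)/4 = -(-30 + 5*A)/4 = 15/2 - 5*A/4)
q = -8 (q = 0 - 8 = -8)
K = 3 (K = 24 - 3*(-8 + (15/2 - 5/4*(-6))) = 24 - 3*(-8 + (15/2 + 15/2)) = 24 - 3*(-8 + 15) = 24 - 3*7 = 24 - 21 = 3)
x(s, b) = 3
(-5719*417)/x(1751, 2773) = -5719*417/3 = -2384823*1/3 = -794941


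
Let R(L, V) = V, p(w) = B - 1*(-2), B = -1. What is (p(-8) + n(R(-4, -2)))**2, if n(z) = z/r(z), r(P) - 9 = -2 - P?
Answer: 49/81 ≈ 0.60494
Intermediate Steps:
p(w) = 1 (p(w) = -1 - 1*(-2) = -1 + 2 = 1)
r(P) = 7 - P (r(P) = 9 + (-2 - P) = 7 - P)
n(z) = z/(7 - z)
(p(-8) + n(R(-4, -2)))**2 = (1 - 1*(-2)/(-7 - 2))**2 = (1 - 1*(-2)/(-9))**2 = (1 - 1*(-2)*(-1/9))**2 = (1 - 2/9)**2 = (7/9)**2 = 49/81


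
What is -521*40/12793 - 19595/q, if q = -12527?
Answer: -10383845/160257911 ≈ -0.064795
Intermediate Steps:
-521*40/12793 - 19595/q = -521*40/12793 - 19595/(-12527) = -20840*1/12793 - 19595*(-1/12527) = -20840/12793 + 19595/12527 = -10383845/160257911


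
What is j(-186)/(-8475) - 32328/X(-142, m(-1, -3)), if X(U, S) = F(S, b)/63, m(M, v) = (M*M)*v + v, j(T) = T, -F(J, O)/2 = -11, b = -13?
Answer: -2876787218/31075 ≈ -92576.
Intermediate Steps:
F(J, O) = 22 (F(J, O) = -2*(-11) = 22)
m(M, v) = v + v*M**2 (m(M, v) = M**2*v + v = v*M**2 + v = v + v*M**2)
X(U, S) = 22/63
j(-186)/(-8475) - 32328/X(-142, m(-1, -3)) = -186/(-8475) - 32328/22/63 = -186*(-1/8475) - 32328*63/22 = 62/2825 - 1018332/11 = -2876787218/31075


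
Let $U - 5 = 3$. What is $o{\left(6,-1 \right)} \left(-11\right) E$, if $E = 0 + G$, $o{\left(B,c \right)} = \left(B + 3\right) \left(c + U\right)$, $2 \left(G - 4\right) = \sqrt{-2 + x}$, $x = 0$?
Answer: $-2772 - \frac{693 i \sqrt{2}}{2} \approx -2772.0 - 490.02 i$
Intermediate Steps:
$U = 8$ ($U = 5 + 3 = 8$)
$G = 4 + \frac{i \sqrt{2}}{2}$ ($G = 4 + \frac{\sqrt{-2 + 0}}{2} = 4 + \frac{\sqrt{-2}}{2} = 4 + \frac{i \sqrt{2}}{2} \approx 4.0 + 0.70711 i$)
$o{\left(B,c \right)} = \left(3 + B\right) \left(8 + c\right)$ ($o{\left(B,c \right)} = \left(B + 3\right) \left(c + 8\right) = \left(3 + B\right) \left(8 + c\right)$)
$E = 4 + \frac{i \sqrt{2}}{2}$ ($E = 0 + \left(4 + \frac{i \sqrt{2}}{2}\right) = 4 + \frac{i \sqrt{2}}{2} \approx 4.0 + 0.70711 i$)
$o{\left(6,-1 \right)} \left(-11\right) E = \left(24 + 3 \left(-1\right) + 8 \cdot 6 + 6 \left(-1\right)\right) \left(-11\right) \left(4 + \frac{i \sqrt{2}}{2}\right) = \left(24 - 3 + 48 - 6\right) \left(-11\right) \left(4 + \frac{i \sqrt{2}}{2}\right) = 63 \left(-11\right) \left(4 + \frac{i \sqrt{2}}{2}\right) = - 693 \left(4 + \frac{i \sqrt{2}}{2}\right) = -2772 - \frac{693 i \sqrt{2}}{2}$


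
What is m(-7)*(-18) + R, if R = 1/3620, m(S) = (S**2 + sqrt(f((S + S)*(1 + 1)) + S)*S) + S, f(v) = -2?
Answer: -2736719/3620 + 378*I ≈ -756.0 + 378.0*I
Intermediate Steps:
m(S) = S + S**2 + S*sqrt(-2 + S) (m(S) = (S**2 + sqrt(-2 + S)*S) + S = (S**2 + S*sqrt(-2 + S)) + S = S + S**2 + S*sqrt(-2 + S))
R = 1/3620 ≈ 0.00027624
m(-7)*(-18) + R = -7*(1 - 7 + sqrt(-2 - 7))*(-18) + 1/3620 = -7*(1 - 7 + sqrt(-9))*(-18) + 1/3620 = -7*(1 - 7 + 3*I)*(-18) + 1/3620 = -7*(-6 + 3*I)*(-18) + 1/3620 = (42 - 21*I)*(-18) + 1/3620 = (-756 + 378*I) + 1/3620 = -2736719/3620 + 378*I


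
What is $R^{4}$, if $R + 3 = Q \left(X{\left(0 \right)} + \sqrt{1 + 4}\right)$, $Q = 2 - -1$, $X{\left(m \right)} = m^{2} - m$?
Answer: $4536 - 1944 \sqrt{5} \approx 189.08$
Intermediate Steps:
$Q = 3$ ($Q = 2 + 1 = 3$)
$R = -3 + 3 \sqrt{5}$ ($R = -3 + 3 \left(0 \left(-1 + 0\right) + \sqrt{1 + 4}\right) = -3 + 3 \left(0 \left(-1\right) + \sqrt{5}\right) = -3 + 3 \left(0 + \sqrt{5}\right) = -3 + 3 \sqrt{5} \approx 3.7082$)
$R^{4} = \left(-3 + 3 \sqrt{5}\right)^{4}$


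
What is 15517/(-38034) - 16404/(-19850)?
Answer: 157948643/377487450 ≈ 0.41842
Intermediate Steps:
15517/(-38034) - 16404/(-19850) = 15517*(-1/38034) - 16404*(-1/19850) = -15517/38034 + 8202/9925 = 157948643/377487450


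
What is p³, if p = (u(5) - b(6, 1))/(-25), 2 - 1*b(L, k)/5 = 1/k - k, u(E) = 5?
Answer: 1/125 ≈ 0.0080000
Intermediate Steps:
b(L, k) = 10 - 5/k + 5*k (b(L, k) = 10 - 5*(1/k - k) = 10 + (-5/k + 5*k) = 10 - 5/k + 5*k)
p = ⅕ (p = (5 - (10 - 5/1 + 5*1))/(-25) = (5 - (10 - 5*1 + 5))*(-1/25) = (5 - (10 - 5 + 5))*(-1/25) = (5 - 1*10)*(-1/25) = (5 - 10)*(-1/25) = -5*(-1/25) = ⅕ ≈ 0.20000)
p³ = (⅕)³ = 1/125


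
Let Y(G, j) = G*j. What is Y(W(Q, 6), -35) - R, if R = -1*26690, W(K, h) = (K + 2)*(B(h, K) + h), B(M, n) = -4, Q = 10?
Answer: 25850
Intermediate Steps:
W(K, h) = (-4 + h)*(2 + K) (W(K, h) = (K + 2)*(-4 + h) = (2 + K)*(-4 + h) = (-4 + h)*(2 + K))
R = -26690
Y(W(Q, 6), -35) - R = (-8 - 4*10 + 2*6 + 10*6)*(-35) - 1*(-26690) = (-8 - 40 + 12 + 60)*(-35) + 26690 = 24*(-35) + 26690 = -840 + 26690 = 25850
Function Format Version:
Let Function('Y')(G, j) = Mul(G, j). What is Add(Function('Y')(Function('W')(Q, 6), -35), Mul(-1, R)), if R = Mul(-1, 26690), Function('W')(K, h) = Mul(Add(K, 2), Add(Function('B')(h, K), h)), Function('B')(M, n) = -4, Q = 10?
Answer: 25850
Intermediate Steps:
Function('W')(K, h) = Mul(Add(-4, h), Add(2, K)) (Function('W')(K, h) = Mul(Add(K, 2), Add(-4, h)) = Mul(Add(2, K), Add(-4, h)) = Mul(Add(-4, h), Add(2, K)))
R = -26690
Add(Function('Y')(Function('W')(Q, 6), -35), Mul(-1, R)) = Add(Mul(Add(-8, Mul(-4, 10), Mul(2, 6), Mul(10, 6)), -35), Mul(-1, -26690)) = Add(Mul(Add(-8, -40, 12, 60), -35), 26690) = Add(Mul(24, -35), 26690) = Add(-840, 26690) = 25850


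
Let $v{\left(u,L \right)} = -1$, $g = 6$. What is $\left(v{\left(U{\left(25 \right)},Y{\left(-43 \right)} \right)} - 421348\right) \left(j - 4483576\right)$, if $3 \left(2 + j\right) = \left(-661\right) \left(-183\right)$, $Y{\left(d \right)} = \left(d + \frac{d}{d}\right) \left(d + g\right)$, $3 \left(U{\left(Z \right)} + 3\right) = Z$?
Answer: $1872161893693$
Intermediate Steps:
$U{\left(Z \right)} = -3 + \frac{Z}{3}$
$Y{\left(d \right)} = \left(1 + d\right) \left(6 + d\right)$ ($Y{\left(d \right)} = \left(d + \frac{d}{d}\right) \left(d + 6\right) = \left(d + 1\right) \left(6 + d\right) = \left(1 + d\right) \left(6 + d\right)$)
$j = 40319$ ($j = -2 + \frac{\left(-661\right) \left(-183\right)}{3} = -2 + \frac{1}{3} \cdot 120963 = -2 + 40321 = 40319$)
$\left(v{\left(U{\left(25 \right)},Y{\left(-43 \right)} \right)} - 421348\right) \left(j - 4483576\right) = \left(-1 - 421348\right) \left(40319 - 4483576\right) = \left(-421349\right) \left(-4443257\right) = 1872161893693$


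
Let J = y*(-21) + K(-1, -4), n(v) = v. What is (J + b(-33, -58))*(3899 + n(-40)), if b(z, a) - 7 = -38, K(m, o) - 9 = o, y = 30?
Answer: -2531504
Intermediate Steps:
K(m, o) = 9 + o
b(z, a) = -31 (b(z, a) = 7 - 38 = -31)
J = -625 (J = 30*(-21) + (9 - 4) = -630 + 5 = -625)
(J + b(-33, -58))*(3899 + n(-40)) = (-625 - 31)*(3899 - 40) = -656*3859 = -2531504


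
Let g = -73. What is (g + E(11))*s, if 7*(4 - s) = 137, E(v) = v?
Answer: 6758/7 ≈ 965.43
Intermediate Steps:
s = -109/7 (s = 4 - ⅐*137 = 4 - 137/7 = -109/7 ≈ -15.571)
(g + E(11))*s = (-73 + 11)*(-109/7) = -62*(-109/7) = 6758/7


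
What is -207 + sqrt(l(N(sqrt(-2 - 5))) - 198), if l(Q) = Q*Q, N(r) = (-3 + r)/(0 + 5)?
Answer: -207 + sqrt(-4950 + (-3 + I*sqrt(7))**2)/5 ≈ -206.98 - 14.068*I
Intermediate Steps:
N(r) = -3/5 + r/5 (N(r) = (-3 + r)/5 = (-3 + r)*(1/5) = -3/5 + r/5)
l(Q) = Q**2
-207 + sqrt(l(N(sqrt(-2 - 5))) - 198) = -207 + sqrt((-3/5 + sqrt(-2 - 5)/5)**2 - 198) = -207 + sqrt((-3/5 + sqrt(-7)/5)**2 - 198) = -207 + sqrt((-3/5 + (I*sqrt(7))/5)**2 - 198) = -207 + sqrt((-3/5 + I*sqrt(7)/5)**2 - 198) = -207 + sqrt(-198 + (-3/5 + I*sqrt(7)/5)**2)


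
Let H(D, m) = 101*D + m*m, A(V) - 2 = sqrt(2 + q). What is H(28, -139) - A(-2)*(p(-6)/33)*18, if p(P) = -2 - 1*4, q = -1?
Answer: 243747/11 ≈ 22159.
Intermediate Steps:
p(P) = -6 (p(P) = -2 - 4 = -6)
A(V) = 3 (A(V) = 2 + sqrt(2 - 1) = 2 + sqrt(1) = 2 + 1 = 3)
H(D, m) = m**2 + 101*D (H(D, m) = 101*D + m**2 = m**2 + 101*D)
H(28, -139) - A(-2)*(p(-6)/33)*18 = ((-139)**2 + 101*28) - 3*(-6/33)*18 = (19321 + 2828) - 3*(-6*1/33)*18 = 22149 - 3*(-2/11)*18 = 22149 - (-6)*18/11 = 22149 - 1*(-108/11) = 22149 + 108/11 = 243747/11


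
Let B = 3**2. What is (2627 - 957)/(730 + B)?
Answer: 1670/739 ≈ 2.2598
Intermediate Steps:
B = 9
(2627 - 957)/(730 + B) = (2627 - 957)/(730 + 9) = 1670/739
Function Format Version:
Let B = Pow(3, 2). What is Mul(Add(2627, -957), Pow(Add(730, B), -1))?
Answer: Rational(1670, 739) ≈ 2.2598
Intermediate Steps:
B = 9
Mul(Add(2627, -957), Pow(Add(730, B), -1)) = Mul(Add(2627, -957), Pow(Add(730, 9), -1)) = Mul(1670, Pow(739, -1)) = Mul(1670, Rational(1, 739)) = Rational(1670, 739)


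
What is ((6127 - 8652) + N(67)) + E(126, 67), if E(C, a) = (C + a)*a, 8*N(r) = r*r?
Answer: 87737/8 ≈ 10967.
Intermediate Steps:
N(r) = r**2/8 (N(r) = (r*r)/8 = r**2/8)
E(C, a) = a*(C + a)
((6127 - 8652) + N(67)) + E(126, 67) = ((6127 - 8652) + (1/8)*67**2) + 67*(126 + 67) = (-2525 + (1/8)*4489) + 67*193 = (-2525 + 4489/8) + 12931 = -15711/8 + 12931 = 87737/8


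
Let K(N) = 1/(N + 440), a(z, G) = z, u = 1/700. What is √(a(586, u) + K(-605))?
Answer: √15953685/165 ≈ 24.207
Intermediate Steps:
u = 1/700 ≈ 0.0014286
K(N) = 1/(440 + N)
√(a(586, u) + K(-605)) = √(586 + 1/(440 - 605)) = √(586 + 1/(-165)) = √(586 - 1/165) = √(96689/165) = √15953685/165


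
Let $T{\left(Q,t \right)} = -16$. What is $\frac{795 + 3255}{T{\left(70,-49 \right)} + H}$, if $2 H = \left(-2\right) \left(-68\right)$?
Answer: $\frac{2025}{26} \approx 77.885$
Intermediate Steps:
$H = 68$ ($H = \frac{\left(-2\right) \left(-68\right)}{2} = \frac{1}{2} \cdot 136 = 68$)
$\frac{795 + 3255}{T{\left(70,-49 \right)} + H} = \frac{795 + 3255}{-16 + 68} = \frac{4050}{52} = 4050 \cdot \frac{1}{52} = \frac{2025}{26}$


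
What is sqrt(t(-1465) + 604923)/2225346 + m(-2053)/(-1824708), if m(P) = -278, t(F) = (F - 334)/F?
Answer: 139/912354 + sqrt(1298303501210)/3260131890 ≈ 0.00050186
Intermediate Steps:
t(F) = (-334 + F)/F
sqrt(t(-1465) + 604923)/2225346 + m(-2053)/(-1824708) = sqrt((-334 - 1465)/(-1465) + 604923)/2225346 - 278/(-1824708) = sqrt(-1/1465*(-1799) + 604923)*(1/2225346) - 278*(-1/1824708) = sqrt(1799/1465 + 604923)*(1/2225346) + 139/912354 = sqrt(886213994/1465)*(1/2225346) + 139/912354 = (sqrt(1298303501210)/1465)*(1/2225346) + 139/912354 = sqrt(1298303501210)/3260131890 + 139/912354 = 139/912354 + sqrt(1298303501210)/3260131890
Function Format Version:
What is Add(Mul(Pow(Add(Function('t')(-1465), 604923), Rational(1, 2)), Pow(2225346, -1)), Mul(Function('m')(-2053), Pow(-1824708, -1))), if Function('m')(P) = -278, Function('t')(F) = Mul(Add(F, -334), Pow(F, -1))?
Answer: Add(Rational(139, 912354), Mul(Rational(1, 3260131890), Pow(1298303501210, Rational(1, 2)))) ≈ 0.00050186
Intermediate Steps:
Function('t')(F) = Mul(Pow(F, -1), Add(-334, F)) (Function('t')(F) = Mul(Add(-334, F), Pow(F, -1)) = Mul(Pow(F, -1), Add(-334, F)))
Add(Mul(Pow(Add(Function('t')(-1465), 604923), Rational(1, 2)), Pow(2225346, -1)), Mul(Function('m')(-2053), Pow(-1824708, -1))) = Add(Mul(Pow(Add(Mul(Pow(-1465, -1), Add(-334, -1465)), 604923), Rational(1, 2)), Pow(2225346, -1)), Mul(-278, Pow(-1824708, -1))) = Add(Mul(Pow(Add(Mul(Rational(-1, 1465), -1799), 604923), Rational(1, 2)), Rational(1, 2225346)), Mul(-278, Rational(-1, 1824708))) = Add(Mul(Pow(Add(Rational(1799, 1465), 604923), Rational(1, 2)), Rational(1, 2225346)), Rational(139, 912354)) = Add(Mul(Pow(Rational(886213994, 1465), Rational(1, 2)), Rational(1, 2225346)), Rational(139, 912354)) = Add(Mul(Mul(Rational(1, 1465), Pow(1298303501210, Rational(1, 2))), Rational(1, 2225346)), Rational(139, 912354)) = Add(Mul(Rational(1, 3260131890), Pow(1298303501210, Rational(1, 2))), Rational(139, 912354)) = Add(Rational(139, 912354), Mul(Rational(1, 3260131890), Pow(1298303501210, Rational(1, 2))))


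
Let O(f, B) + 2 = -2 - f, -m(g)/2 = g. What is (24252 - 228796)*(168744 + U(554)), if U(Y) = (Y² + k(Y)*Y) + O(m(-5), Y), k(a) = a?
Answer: -160068361728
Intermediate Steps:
m(g) = -2*g
O(f, B) = -4 - f (O(f, B) = -2 + (-2 - f) = -4 - f)
U(Y) = -14 + 2*Y² (U(Y) = (Y² + Y*Y) + (-4 - (-2)*(-5)) = (Y² + Y²) + (-4 - 1*10) = 2*Y² + (-4 - 10) = 2*Y² - 14 = -14 + 2*Y²)
(24252 - 228796)*(168744 + U(554)) = (24252 - 228796)*(168744 + (-14 + 2*554²)) = -204544*(168744 + (-14 + 2*306916)) = -204544*(168744 + (-14 + 613832)) = -204544*(168744 + 613818) = -204544*782562 = -160068361728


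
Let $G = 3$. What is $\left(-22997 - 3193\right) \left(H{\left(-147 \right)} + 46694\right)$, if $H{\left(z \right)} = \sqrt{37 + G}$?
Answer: $-1222915860 - 52380 \sqrt{10} \approx -1.2231 \cdot 10^{9}$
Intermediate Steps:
$H{\left(z \right)} = 2 \sqrt{10}$ ($H{\left(z \right)} = \sqrt{37 + 3} = \sqrt{40} = 2 \sqrt{10}$)
$\left(-22997 - 3193\right) \left(H{\left(-147 \right)} + 46694\right) = \left(-22997 - 3193\right) \left(2 \sqrt{10} + 46694\right) = - 26190 \left(46694 + 2 \sqrt{10}\right) = -1222915860 - 52380 \sqrt{10}$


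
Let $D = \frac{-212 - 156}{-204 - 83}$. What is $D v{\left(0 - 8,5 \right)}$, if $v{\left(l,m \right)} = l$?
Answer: $- \frac{2944}{287} \approx -10.258$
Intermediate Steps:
$D = \frac{368}{287}$ ($D = - \frac{368}{-287} = \left(-368\right) \left(- \frac{1}{287}\right) = \frac{368}{287} \approx 1.2822$)
$D v{\left(0 - 8,5 \right)} = \frac{368 \left(0 - 8\right)}{287} = \frac{368}{287} \left(-8\right) = - \frac{2944}{287}$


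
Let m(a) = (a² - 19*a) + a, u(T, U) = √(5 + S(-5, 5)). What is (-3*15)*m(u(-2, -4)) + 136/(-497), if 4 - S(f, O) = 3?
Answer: -134326/497 + 810*√6 ≈ 1713.8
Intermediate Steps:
S(f, O) = 1 (S(f, O) = 4 - 1*3 = 4 - 3 = 1)
u(T, U) = √6 (u(T, U) = √(5 + 1) = √6)
m(a) = a² - 18*a
(-3*15)*m(u(-2, -4)) + 136/(-497) = (-3*15)*(√6*(-18 + √6)) + 136/(-497) = -45*√6*(-18 + √6) + 136*(-1/497) = -45*√6*(-18 + √6) - 136/497 = -136/497 - 45*√6*(-18 + √6)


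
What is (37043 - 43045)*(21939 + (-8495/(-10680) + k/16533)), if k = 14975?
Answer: -775082903275133/5885748 ≈ -1.3169e+8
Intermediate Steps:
(37043 - 43045)*(21939 + (-8495/(-10680) + k/16533)) = (37043 - 43045)*(21939 + (-8495/(-10680) + 14975/16533)) = -6002*(21939 + (-8495*(-1/10680) + 14975*(1/16533))) = -6002*(21939 + (1699/2136 + 14975/16533)) = -6002*(21939 + 20025389/11771496) = -6002*258274876133/11771496 = -775082903275133/5885748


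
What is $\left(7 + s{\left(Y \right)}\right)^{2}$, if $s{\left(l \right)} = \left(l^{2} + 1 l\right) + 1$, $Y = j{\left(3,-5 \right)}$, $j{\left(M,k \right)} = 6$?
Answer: $2500$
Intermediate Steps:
$Y = 6$
$s{\left(l \right)} = 1 + l + l^{2}$ ($s{\left(l \right)} = \left(l^{2} + l\right) + 1 = \left(l + l^{2}\right) + 1 = 1 + l + l^{2}$)
$\left(7 + s{\left(Y \right)}\right)^{2} = \left(7 + \left(1 + 6 + 6^{2}\right)\right)^{2} = \left(7 + \left(1 + 6 + 36\right)\right)^{2} = \left(7 + 43\right)^{2} = 50^{2} = 2500$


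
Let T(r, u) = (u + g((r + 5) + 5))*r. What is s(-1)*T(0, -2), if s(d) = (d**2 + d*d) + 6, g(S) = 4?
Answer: 0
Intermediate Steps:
s(d) = 6 + 2*d**2 (s(d) = (d**2 + d**2) + 6 = 2*d**2 + 6 = 6 + 2*d**2)
T(r, u) = r*(4 + u) (T(r, u) = (u + 4)*r = (4 + u)*r = r*(4 + u))
s(-1)*T(0, -2) = (6 + 2*(-1)**2)*(0*(4 - 2)) = (6 + 2*1)*(0*2) = (6 + 2)*0 = 8*0 = 0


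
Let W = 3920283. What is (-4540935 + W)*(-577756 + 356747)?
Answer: 137169677868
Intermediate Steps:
(-4540935 + W)*(-577756 + 356747) = (-4540935 + 3920283)*(-577756 + 356747) = -620652*(-221009) = 137169677868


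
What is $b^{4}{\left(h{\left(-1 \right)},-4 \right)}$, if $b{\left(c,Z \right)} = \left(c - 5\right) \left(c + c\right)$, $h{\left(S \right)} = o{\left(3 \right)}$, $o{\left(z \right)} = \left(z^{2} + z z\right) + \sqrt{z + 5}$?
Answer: $99044602112 + 63618880512 \sqrt{2} \approx 1.8902 \cdot 10^{11}$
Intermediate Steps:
$o{\left(z \right)} = \sqrt{5 + z} + 2 z^{2}$ ($o{\left(z \right)} = \left(z^{2} + z^{2}\right) + \sqrt{5 + z} = 2 z^{2} + \sqrt{5 + z} = \sqrt{5 + z} + 2 z^{2}$)
$h{\left(S \right)} = 18 + 2 \sqrt{2}$ ($h{\left(S \right)} = \sqrt{5 + 3} + 2 \cdot 3^{2} = \sqrt{8} + 2 \cdot 9 = 2 \sqrt{2} + 18 = 18 + 2 \sqrt{2}$)
$b{\left(c,Z \right)} = 2 c \left(-5 + c\right)$ ($b{\left(c,Z \right)} = \left(-5 + c\right) 2 c = 2 c \left(-5 + c\right)$)
$b^{4}{\left(h{\left(-1 \right)},-4 \right)} = \left(2 \left(18 + 2 \sqrt{2}\right) \left(-5 + \left(18 + 2 \sqrt{2}\right)\right)\right)^{4} = \left(2 \left(18 + 2 \sqrt{2}\right) \left(13 + 2 \sqrt{2}\right)\right)^{4} = \left(2 \left(13 + 2 \sqrt{2}\right) \left(18 + 2 \sqrt{2}\right)\right)^{4} = 16 \left(13 + 2 \sqrt{2}\right)^{4} \left(18 + 2 \sqrt{2}\right)^{4}$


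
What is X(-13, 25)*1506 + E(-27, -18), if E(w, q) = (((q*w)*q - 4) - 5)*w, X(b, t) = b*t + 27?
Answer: -212349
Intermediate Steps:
X(b, t) = 27 + b*t
E(w, q) = w*(-9 + w*q²) (E(w, q) = ((w*q² - 4) - 5)*w = ((-4 + w*q²) - 5)*w = (-9 + w*q²)*w = w*(-9 + w*q²))
X(-13, 25)*1506 + E(-27, -18) = (27 - 13*25)*1506 - 27*(-9 - 27*(-18)²) = (27 - 325)*1506 - 27*(-9 - 27*324) = -298*1506 - 27*(-9 - 8748) = -448788 - 27*(-8757) = -448788 + 236439 = -212349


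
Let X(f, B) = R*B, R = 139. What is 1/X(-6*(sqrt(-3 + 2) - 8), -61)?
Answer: -1/8479 ≈ -0.00011794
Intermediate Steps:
X(f, B) = 139*B
1/X(-6*(sqrt(-3 + 2) - 8), -61) = 1/(139*(-61)) = 1/(-8479) = -1/8479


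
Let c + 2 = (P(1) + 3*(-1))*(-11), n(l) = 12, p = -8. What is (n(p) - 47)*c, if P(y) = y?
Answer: -700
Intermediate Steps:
c = 20 (c = -2 + (1 + 3*(-1))*(-11) = -2 + (1 - 3)*(-11) = -2 - 2*(-11) = -2 + 22 = 20)
(n(p) - 47)*c = (12 - 47)*20 = -35*20 = -700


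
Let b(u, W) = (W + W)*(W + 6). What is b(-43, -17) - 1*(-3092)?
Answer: 3466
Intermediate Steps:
b(u, W) = 2*W*(6 + W) (b(u, W) = (2*W)*(6 + W) = 2*W*(6 + W))
b(-43, -17) - 1*(-3092) = 2*(-17)*(6 - 17) - 1*(-3092) = 2*(-17)*(-11) + 3092 = 374 + 3092 = 3466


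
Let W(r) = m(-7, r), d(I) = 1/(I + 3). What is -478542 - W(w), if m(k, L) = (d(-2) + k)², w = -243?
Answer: -478578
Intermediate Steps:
d(I) = 1/(3 + I)
m(k, L) = (1 + k)² (m(k, L) = (1/(3 - 2) + k)² = (1/1 + k)² = (1 + k)²)
W(r) = 36 (W(r) = (1 - 7)² = (-6)² = 36)
-478542 - W(w) = -478542 - 1*36 = -478542 - 36 = -478578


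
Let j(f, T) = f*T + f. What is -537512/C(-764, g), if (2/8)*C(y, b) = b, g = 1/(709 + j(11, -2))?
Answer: -93795844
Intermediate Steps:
j(f, T) = f + T*f (j(f, T) = T*f + f = f + T*f)
g = 1/698 (g = 1/(709 + 11*(1 - 2)) = 1/(709 + 11*(-1)) = 1/(709 - 11) = 1/698 ≈ 0.0014327)
C(y, b) = 4*b
-537512/C(-764, g) = -537512/(4*(1/698)) = -537512/2/349 = -537512*349/2 = -1*93795844 = -93795844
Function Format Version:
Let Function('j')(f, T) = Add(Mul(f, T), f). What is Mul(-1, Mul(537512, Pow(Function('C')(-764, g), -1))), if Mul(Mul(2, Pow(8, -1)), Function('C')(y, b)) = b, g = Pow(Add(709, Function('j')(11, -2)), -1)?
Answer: -93795844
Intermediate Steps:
Function('j')(f, T) = Add(f, Mul(T, f)) (Function('j')(f, T) = Add(Mul(T, f), f) = Add(f, Mul(T, f)))
g = Rational(1, 698) (g = Pow(Add(709, Mul(11, Add(1, -2))), -1) = Pow(Add(709, Mul(11, -1)), -1) = Pow(Add(709, -11), -1) = Pow(698, -1) = Rational(1, 698) ≈ 0.0014327)
Function('C')(y, b) = Mul(4, b)
Mul(-1, Mul(537512, Pow(Function('C')(-764, g), -1))) = Mul(-1, Mul(537512, Pow(Mul(4, Rational(1, 698)), -1))) = Mul(-1, Mul(537512, Pow(Rational(2, 349), -1))) = Mul(-1, Mul(537512, Rational(349, 2))) = Mul(-1, 93795844) = -93795844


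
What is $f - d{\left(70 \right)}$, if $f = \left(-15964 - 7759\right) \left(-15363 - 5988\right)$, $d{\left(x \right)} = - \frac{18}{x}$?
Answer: $\frac{17727842064}{35} \approx 5.0651 \cdot 10^{8}$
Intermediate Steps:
$f = 506509773$ ($f = \left(-23723\right) \left(-21351\right) = 506509773$)
$f - d{\left(70 \right)} = 506509773 - - \frac{18}{70} = 506509773 - \left(-18\right) \frac{1}{70} = 506509773 - - \frac{9}{35} = 506509773 + \frac{9}{35} = \frac{17727842064}{35}$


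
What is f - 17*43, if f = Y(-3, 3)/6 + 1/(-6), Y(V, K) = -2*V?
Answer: -4381/6 ≈ -730.17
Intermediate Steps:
f = ⅚ (f = -2*(-3)/6 + 1/(-6) = 6*(⅙) + 1*(-⅙) = 1 - ⅙ = ⅚ ≈ 0.83333)
f - 17*43 = ⅚ - 17*43 = ⅚ - 731 = -4381/6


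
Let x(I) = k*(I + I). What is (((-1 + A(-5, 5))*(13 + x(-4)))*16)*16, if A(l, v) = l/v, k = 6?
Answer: 17920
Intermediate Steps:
x(I) = 12*I (x(I) = 6*(I + I) = 6*(2*I) = 12*I)
(((-1 + A(-5, 5))*(13 + x(-4)))*16)*16 = (((-1 - 5/5)*(13 + 12*(-4)))*16)*16 = (((-1 - 5*1/5)*(13 - 48))*16)*16 = (((-1 - 1)*(-35))*16)*16 = (-2*(-35)*16)*16 = (70*16)*16 = 1120*16 = 17920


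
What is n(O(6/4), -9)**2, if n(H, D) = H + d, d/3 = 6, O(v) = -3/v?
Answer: 256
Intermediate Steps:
d = 18 (d = 3*6 = 18)
n(H, D) = 18 + H (n(H, D) = H + 18 = 18 + H)
n(O(6/4), -9)**2 = (18 - 3/(6/4))**2 = (18 - 3/(6*(1/4)))**2 = (18 - 3/3/2)**2 = (18 - 3*2/3)**2 = (18 - 2)**2 = 16**2 = 256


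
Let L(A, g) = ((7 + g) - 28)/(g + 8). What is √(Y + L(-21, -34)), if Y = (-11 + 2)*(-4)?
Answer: √25766/26 ≈ 6.1738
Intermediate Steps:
L(A, g) = (-21 + g)/(8 + g)
Y = 36 (Y = -9*(-4) = 36)
√(Y + L(-21, -34)) = √(36 + (-21 - 34)/(8 - 34)) = √(36 - 55/(-26)) = √(36 - 1/26*(-55)) = √(36 + 55/26) = √(991/26) = √25766/26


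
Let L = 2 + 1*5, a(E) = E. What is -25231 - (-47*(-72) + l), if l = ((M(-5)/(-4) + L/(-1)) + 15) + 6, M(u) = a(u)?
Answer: -114521/4 ≈ -28630.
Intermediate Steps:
L = 7 (L = 2 + 5 = 7)
M(u) = u
l = 61/4 (l = ((-5/(-4) + 7/(-1)) + 15) + 6 = ((-5*(-¼) + 7*(-1)) + 15) + 6 = ((5/4 - 7) + 15) + 6 = (-23/4 + 15) + 6 = 37/4 + 6 = 61/4 ≈ 15.250)
-25231 - (-47*(-72) + l) = -25231 - (-47*(-72) + 61/4) = -25231 - (3384 + 61/4) = -25231 - 1*13597/4 = -25231 - 13597/4 = -114521/4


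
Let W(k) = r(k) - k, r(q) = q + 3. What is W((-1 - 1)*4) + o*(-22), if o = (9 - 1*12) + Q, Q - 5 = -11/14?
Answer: -166/7 ≈ -23.714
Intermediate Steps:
Q = 59/14 (Q = 5 - 11/14 = 59/14 ≈ 4.2143)
r(q) = 3 + q
W(k) = 3 (W(k) = (3 + k) - k = 3)
o = 17/14 (o = (9 - 1*12) + 59/14 = (9 - 12) + 59/14 = -3 + 59/14 = 17/14 ≈ 1.2143)
W((-1 - 1)*4) + o*(-22) = 3 + (17/14)*(-22) = 3 - 187/7 = -166/7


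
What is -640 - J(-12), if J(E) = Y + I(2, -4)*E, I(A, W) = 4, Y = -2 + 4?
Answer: -594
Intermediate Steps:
Y = 2
J(E) = 2 + 4*E
-640 - J(-12) = -640 - (2 + 4*(-12)) = -640 - (2 - 48) = -640 - 1*(-46) = -640 + 46 = -594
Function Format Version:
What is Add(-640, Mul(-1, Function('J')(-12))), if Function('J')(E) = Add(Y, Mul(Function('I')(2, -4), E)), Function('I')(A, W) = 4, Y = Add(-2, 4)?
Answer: -594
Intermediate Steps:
Y = 2
Function('J')(E) = Add(2, Mul(4, E))
Add(-640, Mul(-1, Function('J')(-12))) = Add(-640, Mul(-1, Add(2, Mul(4, -12)))) = Add(-640, Mul(-1, Add(2, -48))) = Add(-640, Mul(-1, -46)) = Add(-640, 46) = -594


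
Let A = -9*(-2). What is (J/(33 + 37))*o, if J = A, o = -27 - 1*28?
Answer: -99/7 ≈ -14.143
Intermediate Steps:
o = -55 (o = -27 - 28 = -55)
A = 18
J = 18
(J/(33 + 37))*o = (18/(33 + 37))*(-55) = (18/70)*(-55) = ((1/70)*18)*(-55) = (9/35)*(-55) = -99/7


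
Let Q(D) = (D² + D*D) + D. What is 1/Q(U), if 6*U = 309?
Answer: 1/5356 ≈ 0.00018671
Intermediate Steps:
U = 103/2 (U = (⅙)*309 = 103/2 ≈ 51.500)
Q(D) = D + 2*D² (Q(D) = (D² + D²) + D = 2*D² + D = D + 2*D²)
1/Q(U) = 1/(103*(1 + 2*(103/2))/2) = 1/(103*(1 + 103)/2) = 1/((103/2)*104) = 1/5356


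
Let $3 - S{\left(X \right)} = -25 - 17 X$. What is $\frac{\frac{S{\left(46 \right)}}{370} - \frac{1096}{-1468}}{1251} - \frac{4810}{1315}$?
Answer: $- \frac{16331326003}{4467667527} \approx -3.6554$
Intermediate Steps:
$S{\left(X \right)} = 28 + 17 X$ ($S{\left(X \right)} = 3 - \left(-25 - 17 X\right) = 3 + \left(25 + 17 X\right) = 28 + 17 X$)
$\frac{\frac{S{\left(46 \right)}}{370} - \frac{1096}{-1468}}{1251} - \frac{4810}{1315} = \frac{\frac{28 + 17 \cdot 46}{370} - \frac{1096}{-1468}}{1251} - \frac{4810}{1315} = \left(\left(28 + 782\right) \frac{1}{370} - - \frac{274}{367}\right) \frac{1}{1251} - \frac{962}{263} = \left(810 \cdot \frac{1}{370} + \frac{274}{367}\right) \frac{1}{1251} - \frac{962}{263} = \left(\frac{81}{37} + \frac{274}{367}\right) \frac{1}{1251} - \frac{962}{263} = \frac{39865}{13579} \cdot \frac{1}{1251} - \frac{962}{263} = \frac{39865}{16987329} - \frac{962}{263} = - \frac{16331326003}{4467667527}$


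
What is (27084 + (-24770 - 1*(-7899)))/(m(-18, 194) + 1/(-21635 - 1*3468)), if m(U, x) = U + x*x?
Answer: 256376939/944324653 ≈ 0.27149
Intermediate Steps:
m(U, x) = U + x²
(27084 + (-24770 - 1*(-7899)))/(m(-18, 194) + 1/(-21635 - 1*3468)) = (27084 + (-24770 - 1*(-7899)))/((-18 + 194²) + 1/(-21635 - 1*3468)) = (27084 + (-24770 + 7899))/((-18 + 37636) + 1/(-21635 - 3468)) = (27084 - 16871)/(37618 + 1/(-25103)) = 10213/(37618 - 1/25103) = 10213/(944324653/25103) = 10213*(25103/944324653) = 256376939/944324653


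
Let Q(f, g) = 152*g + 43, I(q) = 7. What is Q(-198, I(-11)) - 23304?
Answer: -22197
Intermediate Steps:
Q(f, g) = 43 + 152*g
Q(-198, I(-11)) - 23304 = (43 + 152*7) - 23304 = (43 + 1064) - 23304 = 1107 - 23304 = -22197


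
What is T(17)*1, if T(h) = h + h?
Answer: 34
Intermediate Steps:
T(h) = 2*h
T(17)*1 = (2*17)*1 = 34*1 = 34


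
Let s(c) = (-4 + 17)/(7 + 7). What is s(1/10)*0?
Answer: 0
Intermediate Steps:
s(c) = 13/14
s(1/10)*0 = (13/14)*0 = 0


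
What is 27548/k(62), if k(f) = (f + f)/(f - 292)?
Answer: -1584010/31 ≈ -51097.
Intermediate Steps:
k(f) = 2*f/(-292 + f) (k(f) = (2*f)/(-292 + f) = 2*f/(-292 + f))
27548/k(62) = 27548/((2*62/(-292 + 62))) = 27548/((2*62/(-230))) = 27548/((2*62*(-1/230))) = 27548/(-62/115) = 27548*(-115/62) = -1584010/31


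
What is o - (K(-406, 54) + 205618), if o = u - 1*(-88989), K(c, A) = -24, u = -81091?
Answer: -197696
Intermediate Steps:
o = 7898 (o = -81091 - 1*(-88989) = -81091 + 88989 = 7898)
o - (K(-406, 54) + 205618) = 7898 - (-24 + 205618) = 7898 - 1*205594 = 7898 - 205594 = -197696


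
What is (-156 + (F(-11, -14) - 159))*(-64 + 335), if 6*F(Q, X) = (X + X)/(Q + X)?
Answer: -6398581/75 ≈ -85314.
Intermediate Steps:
F(Q, X) = X/(3*(Q + X)) (F(Q, X) = ((X + X)/(Q + X))/6 = ((2*X)/(Q + X))/6 = (2*X/(Q + X))/6 = X/(3*(Q + X)))
(-156 + (F(-11, -14) - 159))*(-64 + 335) = (-156 + ((⅓)*(-14)/(-11 - 14) - 159))*(-64 + 335) = (-156 + ((⅓)*(-14)/(-25) - 159))*271 = (-156 + ((⅓)*(-14)*(-1/25) - 159))*271 = (-156 + (14/75 - 159))*271 = (-156 - 11911/75)*271 = -23611/75*271 = -6398581/75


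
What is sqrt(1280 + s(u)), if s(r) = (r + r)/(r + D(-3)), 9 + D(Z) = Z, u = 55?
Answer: 5*sqrt(94858)/43 ≈ 35.813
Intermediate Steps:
D(Z) = -9 + Z
s(r) = 2*r/(-12 + r) (s(r) = (r + r)/(r + (-9 - 3)) = (2*r)/(r - 12) = (2*r)/(-12 + r) = 2*r/(-12 + r))
sqrt(1280 + s(u)) = sqrt(1280 + 2*55/(-12 + 55)) = sqrt(1280 + 2*55/43) = sqrt(1280 + 2*55*(1/43)) = sqrt(1280 + 110/43) = sqrt(55150/43) = 5*sqrt(94858)/43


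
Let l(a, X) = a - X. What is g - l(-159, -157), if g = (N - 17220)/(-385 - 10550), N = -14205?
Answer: 3553/729 ≈ 4.8738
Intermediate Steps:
g = 2095/729 (g = (-14205 - 17220)/(-385 - 10550) = -31425/(-10935) = -31425*(-1/10935) = 2095/729 ≈ 2.8738)
g - l(-159, -157) = 2095/729 - (-159 - 1*(-157)) = 2095/729 - (-159 + 157) = 2095/729 - 1*(-2) = 2095/729 + 2 = 3553/729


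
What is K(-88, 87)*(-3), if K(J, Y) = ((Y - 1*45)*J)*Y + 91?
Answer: 964383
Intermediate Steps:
K(J, Y) = 91 + J*Y*(-45 + Y) (K(J, Y) = ((Y - 45)*J)*Y + 91 = ((-45 + Y)*J)*Y + 91 = (J*(-45 + Y))*Y + 91 = J*Y*(-45 + Y) + 91 = 91 + J*Y*(-45 + Y))
K(-88, 87)*(-3) = (91 - 88*87² - 45*(-88)*87)*(-3) = (91 - 88*7569 + 344520)*(-3) = (91 - 666072 + 344520)*(-3) = -321461*(-3) = 964383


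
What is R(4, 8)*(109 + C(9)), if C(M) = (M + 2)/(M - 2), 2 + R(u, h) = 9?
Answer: 774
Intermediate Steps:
R(u, h) = 7 (R(u, h) = -2 + 9 = 7)
C(M) = (2 + M)/(-2 + M)
R(4, 8)*(109 + C(9)) = 7*(109 + (2 + 9)/(-2 + 9)) = 7*(109 + 11/7) = 7*(774/7) = 774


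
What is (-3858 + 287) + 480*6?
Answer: -691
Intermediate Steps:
(-3858 + 287) + 480*6 = -3571 + 2880 = -691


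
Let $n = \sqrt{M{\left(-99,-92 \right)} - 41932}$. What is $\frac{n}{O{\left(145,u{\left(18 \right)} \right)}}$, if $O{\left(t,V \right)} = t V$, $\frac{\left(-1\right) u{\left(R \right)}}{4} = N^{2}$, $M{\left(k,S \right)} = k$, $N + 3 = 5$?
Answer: $- \frac{i \sqrt{42031}}{2320} \approx - 0.088368 i$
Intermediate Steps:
$N = 2$ ($N = -3 + 5 = 2$)
$u{\left(R \right)} = -16$ ($u{\left(R \right)} = - 4 \cdot 2^{2} = \left(-4\right) 4 = -16$)
$n = i \sqrt{42031}$ ($n = \sqrt{-99 - 41932} = \sqrt{-42031} = i \sqrt{42031} \approx 205.01 i$)
$O{\left(t,V \right)} = V t$
$\frac{n}{O{\left(145,u{\left(18 \right)} \right)}} = \frac{i \sqrt{42031}}{\left(-16\right) 145} = \frac{i \sqrt{42031}}{-2320} = i \sqrt{42031} \left(- \frac{1}{2320}\right) = - \frac{i \sqrt{42031}}{2320}$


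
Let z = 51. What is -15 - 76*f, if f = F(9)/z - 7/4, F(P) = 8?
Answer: 5410/51 ≈ 106.08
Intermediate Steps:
f = -325/204 (f = 8/51 - 7/4 = -325/204 ≈ -1.5931)
-15 - 76*f = -15 - 76*(-325/204) = -15 + 6175/51 = 5410/51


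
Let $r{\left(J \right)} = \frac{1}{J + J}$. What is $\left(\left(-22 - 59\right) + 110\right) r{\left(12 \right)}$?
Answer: $\frac{29}{24} \approx 1.2083$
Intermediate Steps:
$r{\left(J \right)} = \frac{1}{2 J}$
$\left(\left(-22 - 59\right) + 110\right) r{\left(12 \right)} = \left(\left(-22 - 59\right) + 110\right) \frac{1}{2 \cdot 12} = \left(-81 + 110\right) \frac{1}{2} \cdot \frac{1}{12} = 29 \cdot \frac{1}{24} = \frac{29}{24}$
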